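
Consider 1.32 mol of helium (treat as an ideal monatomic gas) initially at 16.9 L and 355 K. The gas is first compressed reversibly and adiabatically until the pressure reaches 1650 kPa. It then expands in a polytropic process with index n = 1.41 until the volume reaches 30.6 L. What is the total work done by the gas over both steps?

3800 J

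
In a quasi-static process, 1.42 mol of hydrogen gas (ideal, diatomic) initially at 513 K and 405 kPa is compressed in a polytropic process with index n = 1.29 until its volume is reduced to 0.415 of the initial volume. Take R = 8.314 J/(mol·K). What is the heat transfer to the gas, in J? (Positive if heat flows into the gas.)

V₁ = nRT₁/P₁ = 1.42×8.314×513/405 = 15.0 L.
Polytropic n=1.29: T₂ = T₁(V₁/V₂)^(n−1) = 513×(2.41)^0.29 = 662 K; P₂ = P₁(V₁/V₂)^n = 1260 kPa.
W = (P₁V₁−P₂V₂)/(n−1) = (405×15.0−1260×6.21)/0.29 = -6070 J.
ΔU = nCvΔT = 1.42×20.8×(662−513) = 4400 J.
Q = ΔU + W = -1670 J.

-1670 J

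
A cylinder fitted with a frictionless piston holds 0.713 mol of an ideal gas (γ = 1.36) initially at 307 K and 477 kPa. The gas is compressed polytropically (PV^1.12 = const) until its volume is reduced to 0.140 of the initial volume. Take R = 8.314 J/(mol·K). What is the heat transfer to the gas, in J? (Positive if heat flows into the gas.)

V₁ = nRT₁/P₁ = 0.713×8.314×307/477 = 3.82 L.
Polytropic n=1.12: T₂ = T₁(V₁/V₂)^(n−1) = 307×(7.14)^0.12 = 389 K; P₂ = P₁(V₁/V₂)^n = 4310 kPa.
W = (P₁V₁−P₂V₂)/(n−1) = (477×3.82−4310×0.534)/0.12 = -4040 J.
ΔU = nCvΔT = 0.713×23.1×(389−307) = 1350 J.
Q = ΔU + W = -2690 J.

-2690 J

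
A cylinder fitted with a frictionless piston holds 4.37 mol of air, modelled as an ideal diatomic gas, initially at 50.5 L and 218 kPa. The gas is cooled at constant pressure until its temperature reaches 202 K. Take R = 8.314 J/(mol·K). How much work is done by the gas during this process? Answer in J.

-3670 J

T₁ = P₁V₁/(nR) = 218×50.5/(4.37×8.314) = 303 K.
Isobaric: P stays 218 kPa; V/T = const ⇒ T₂ = 202 K, V₂ = 33.7 L.
W = PΔV = 218×(33.7−50.5) kPa·L = -3670 J.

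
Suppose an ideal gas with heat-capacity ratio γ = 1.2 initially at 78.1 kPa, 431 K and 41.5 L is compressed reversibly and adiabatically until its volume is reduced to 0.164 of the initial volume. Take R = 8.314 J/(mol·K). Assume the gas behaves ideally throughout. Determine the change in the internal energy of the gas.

7060 J

n = P₁V₁/(RT₁) = 78.1×41.5/(8.314×431) = 0.905 mol.
Adiabatic: TV^(γ−1) = const ⇒ T₂ = 431×(6.10)^0.200 = 619 K; PV^γ = const ⇒ P₂ = 684 kPa.
For an ideal gas ΔU = nCvΔT with Cv = R/(γ−1) = 41.6 J/(mol·K).
ΔU = 0.905×41.6×(619−431) = 7060 J.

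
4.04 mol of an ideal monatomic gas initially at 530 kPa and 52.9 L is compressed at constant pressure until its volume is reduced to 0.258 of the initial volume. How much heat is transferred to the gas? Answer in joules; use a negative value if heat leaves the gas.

-52000 J

T₁ = P₁V₁/(nR) = 530×52.9/(4.04×8.314) = 835 K.
Isobaric: P stays 530 kPa; V/T = const ⇒ T₂ = 215 K, V₂ = 13.6 L.
W = PΔV = 530×(13.6−52.9) kPa·L = -20800 J.
ΔU = nCvΔT = 4.04×12.5×(215−835) = -31200 J.
Q = ΔU + W = nCpΔT = -52000 J.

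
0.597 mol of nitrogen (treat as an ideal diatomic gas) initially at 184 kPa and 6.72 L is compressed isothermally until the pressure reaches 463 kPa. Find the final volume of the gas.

T₁ = P₁V₁/(nR) = 184×6.72/(0.597×8.314) = 249 K.
Isothermal: T stays 249 K; PV = const ⇒ V₂ = 2.67 L, P₂ = 463 kPa.

2.67 L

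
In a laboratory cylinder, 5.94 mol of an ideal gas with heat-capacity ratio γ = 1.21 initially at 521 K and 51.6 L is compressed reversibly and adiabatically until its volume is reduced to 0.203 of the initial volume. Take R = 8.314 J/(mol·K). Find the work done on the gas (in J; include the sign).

48700 J

P₁ = nRT₁/V₁ = 5.94×8.314×521/51.6 = 499 kPa.
Adiabatic: TV^(γ−1) = const ⇒ T₂ = 521×(4.93)^0.210 = 728 K; PV^γ = const ⇒ P₂ = 3430 kPa.
ΔU = nCvΔT = 5.94×39.6×(728−521) = 48700 J.
Q = 0 for an adiabatic process, so W = −ΔU = -48700 J.
Work done on the gas = −W_by = 48700 J.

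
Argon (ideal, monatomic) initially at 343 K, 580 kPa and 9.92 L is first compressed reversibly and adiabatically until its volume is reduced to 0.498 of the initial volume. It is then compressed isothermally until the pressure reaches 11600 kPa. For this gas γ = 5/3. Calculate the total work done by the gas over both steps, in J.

n = P₁V₁/(RT₁) = 580×9.92/(8.314×343) = 2.02 mol.
Step 1 — Adiabatic: TV^(γ−1) = const ⇒ T₂ = 343×(2.01)^0.667 = 546 K; PV^γ = const ⇒ P₂ = 1850 kPa.
ΔU = nCvΔT = 2.02×12.5×(546−343) = 5110 J.
Q = 0 for an adiabatic process, so W = −ΔU = -5110 J.
State after step 1: P = 1850 kPa, V = 4.94 L, T = 546 K.
Step 2 — Isothermal: T stays 546 K; PV = const ⇒ V₂ = 0.789 L, P₂ = 11600 kPa.
ΔU = 0 (ideal gas, T constant).
W = nRT ln(V₂/V₁) = 2.02×8.314×546×ln(0.160) = -16800 J.
Q = ΔU + W = -16800 J.
Net over both steps: W = -21900 J, Q = -16800 J, ΔU = 5110 J.

-21900 J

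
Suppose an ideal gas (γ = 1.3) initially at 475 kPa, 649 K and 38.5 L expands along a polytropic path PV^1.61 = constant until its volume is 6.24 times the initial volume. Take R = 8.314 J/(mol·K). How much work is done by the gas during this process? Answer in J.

20200 J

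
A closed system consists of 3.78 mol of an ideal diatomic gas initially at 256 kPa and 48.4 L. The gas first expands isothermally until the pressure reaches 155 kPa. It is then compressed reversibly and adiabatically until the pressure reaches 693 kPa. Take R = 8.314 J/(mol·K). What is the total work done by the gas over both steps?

T₁ = P₁V₁/(nR) = 256×48.4/(3.78×8.314) = 394 K.
Step 1 — Isothermal: T stays 394 K; PV = const ⇒ V₂ = 79.9 L, P₂ = 155 kPa.
ΔU = 0 (ideal gas, T constant).
W = nRT ln(V₂/V₁) = 3.78×8.314×394×ln(1.65) = 6220 J.
Q = ΔU + W = 6220 J.
State after step 1: P = 155 kPa, V = 79.9 L, T = 394 K.
Step 2 — Adiabatic: T₂/T₁ = (P₂/P₁)^((γ−1)/γ) ⇒ T₂ = 394×(4.47)^0.286 = 605 K; V₂ = 27.4 L.
ΔU = nCvΔT = 3.78×20.8×(605−394) = 16500 J.
Q = 0 for an adiabatic process, so W = −ΔU = -16500 J.
Net over both steps: W = -10300 J, Q = 6220 J, ΔU = 16500 J.

-10300 J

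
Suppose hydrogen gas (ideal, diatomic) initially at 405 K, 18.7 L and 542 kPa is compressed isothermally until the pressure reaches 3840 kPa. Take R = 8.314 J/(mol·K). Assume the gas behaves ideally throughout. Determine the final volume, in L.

Isothermal: T stays 405 K; PV = const ⇒ V₂ = 2.64 L, P₂ = 3840 kPa.

2.64 L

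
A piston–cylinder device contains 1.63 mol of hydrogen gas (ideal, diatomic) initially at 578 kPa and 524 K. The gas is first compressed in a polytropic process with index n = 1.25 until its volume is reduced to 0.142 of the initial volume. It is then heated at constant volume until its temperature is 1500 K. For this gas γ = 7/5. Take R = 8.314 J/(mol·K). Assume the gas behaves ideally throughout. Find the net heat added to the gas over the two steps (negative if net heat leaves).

15200 J

V₁ = nRT₁/P₁ = 1.63×8.314×524/578 = 12.3 L.
Step 1 — Polytropic n=1.25: T₂ = T₁(V₁/V₂)^(n−1) = 524×(7.04)^0.25 = 854 K; P₂ = P₁(V₁/V₂)^n = 6630 kPa.
W = (P₁V₁−P₂V₂)/(n−1) = (578×12.3−6630×1.74)/0.25 = -17900 J.
ΔU = nCvΔT = 1.63×20.8×(854−524) = 11200 J.
Q = ΔU + W = -6700 J.
State after step 1: P = 6630 kPa, V = 1.74 L, T = 854 K.
Step 2 — Isochoric: V stays 1.74 L; P/T = const ⇒ T₂ = 1500 K, P₂ = 11700 kPa.
W = 0 (no volume change).
ΔU = nCvΔT = 1.63×20.8×(1500−854) = 21900 J.
Q = ΔU = 21900 J.
Net over both steps: W = -17900 J, Q = 15200 J, ΔU = 33100 J.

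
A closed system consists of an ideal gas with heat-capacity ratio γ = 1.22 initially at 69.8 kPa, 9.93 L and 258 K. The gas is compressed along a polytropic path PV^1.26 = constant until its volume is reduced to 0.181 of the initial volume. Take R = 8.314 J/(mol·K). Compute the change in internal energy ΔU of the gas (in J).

n = P₁V₁/(RT₁) = 69.8×9.93/(8.314×258) = 0.323 mol.
Polytropic n=1.26: T₂ = T₁(V₁/V₂)^(n−1) = 258×(5.52)^0.26 = 402 K; P₂ = P₁(V₁/V₂)^n = 601 kPa.
For an ideal gas ΔU = nCvΔT with Cv = R/(γ−1) = 37.8 J/(mol·K).
ΔU = 0.323×37.8×(402−258) = 1760 J.

1760 J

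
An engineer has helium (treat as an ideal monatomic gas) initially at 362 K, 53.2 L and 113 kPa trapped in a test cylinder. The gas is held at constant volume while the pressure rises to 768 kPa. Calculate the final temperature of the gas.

Isochoric: V stays 53.2 L; P/T = const ⇒ T₂ = 2460 K, P₂ = 768 kPa.

2460 K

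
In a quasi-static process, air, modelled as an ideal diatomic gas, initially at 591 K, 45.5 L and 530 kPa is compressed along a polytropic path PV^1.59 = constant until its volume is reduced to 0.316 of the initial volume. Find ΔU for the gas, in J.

n = P₁V₁/(RT₁) = 530×45.5/(8.314×591) = 4.91 mol.
Polytropic n=1.59: T₂ = T₁(V₁/V₂)^(n−1) = 591×(3.16)^0.59 = 1170 K; P₂ = P₁(V₁/V₂)^n = 3310 kPa.
For an ideal gas ΔU = nCvΔT with Cv = (5/2)R = 20.8 J/(mol·K).
ΔU = 4.91×20.8×(1170−591) = 58700 J.

58700 J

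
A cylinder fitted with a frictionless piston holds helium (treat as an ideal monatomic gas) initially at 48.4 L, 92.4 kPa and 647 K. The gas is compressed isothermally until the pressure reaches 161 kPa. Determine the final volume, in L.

Isothermal: T stays 647 K; PV = const ⇒ V₂ = 27.8 L, P₂ = 161 kPa.

27.8 L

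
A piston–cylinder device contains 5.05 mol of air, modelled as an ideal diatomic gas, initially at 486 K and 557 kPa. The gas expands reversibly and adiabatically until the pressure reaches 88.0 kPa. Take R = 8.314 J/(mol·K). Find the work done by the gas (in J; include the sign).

20900 J

V₁ = nRT₁/P₁ = 5.05×8.314×486/557 = 36.6 L.
Adiabatic: T₂/T₁ = (P₂/P₁)^((γ−1)/γ) ⇒ T₂ = 486×(0.158)^0.286 = 287 K; V₂ = 137 L.
ΔU = nCvΔT = 5.05×20.8×(287−486) = -20900 J.
Q = 0 for an adiabatic process, so W = −ΔU = 20900 J.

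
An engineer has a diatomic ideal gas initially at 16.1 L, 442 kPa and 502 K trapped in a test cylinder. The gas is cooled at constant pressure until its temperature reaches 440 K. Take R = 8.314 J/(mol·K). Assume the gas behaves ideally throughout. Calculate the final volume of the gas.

14.1 L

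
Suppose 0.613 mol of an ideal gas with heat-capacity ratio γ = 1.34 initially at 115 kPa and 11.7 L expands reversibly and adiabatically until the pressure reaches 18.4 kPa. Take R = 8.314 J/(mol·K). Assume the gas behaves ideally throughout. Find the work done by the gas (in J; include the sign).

1470 J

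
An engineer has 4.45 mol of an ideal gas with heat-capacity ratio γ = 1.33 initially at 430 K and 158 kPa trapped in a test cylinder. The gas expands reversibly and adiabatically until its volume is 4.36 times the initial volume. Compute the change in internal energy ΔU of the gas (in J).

-18600 J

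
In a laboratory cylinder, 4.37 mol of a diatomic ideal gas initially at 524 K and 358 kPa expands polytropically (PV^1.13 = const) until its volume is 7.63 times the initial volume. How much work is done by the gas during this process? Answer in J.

V₁ = nRT₁/P₁ = 4.37×8.314×524/358 = 53.2 L.
Polytropic n=1.13: T₂ = T₁(V₁/V₂)^(n−1) = 524×(0.131)^0.13 = 402 K; P₂ = P₁(V₁/V₂)^n = 36.0 kPa.
W = (P₁V₁−P₂V₂)/(n−1) = (358×53.2−36.0×406)/0.13 = 34000 J.

34000 J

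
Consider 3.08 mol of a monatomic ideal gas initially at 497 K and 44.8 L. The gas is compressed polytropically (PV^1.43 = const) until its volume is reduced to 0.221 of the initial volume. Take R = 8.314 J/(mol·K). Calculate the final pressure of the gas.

P₁ = nRT₁/V₁ = 3.08×8.314×497/44.8 = 284 kPa.
Polytropic n=1.43: T₂ = T₁(V₁/V₂)^(n−1) = 497×(4.52)^0.43 = 951 K; P₂ = P₁(V₁/V₂)^n = 2460 kPa.

2460 kPa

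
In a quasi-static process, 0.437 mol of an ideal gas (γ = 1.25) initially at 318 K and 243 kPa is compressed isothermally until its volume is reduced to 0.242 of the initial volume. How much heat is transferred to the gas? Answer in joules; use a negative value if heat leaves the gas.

-1640 J

V₁ = nRT₁/P₁ = 0.437×8.314×318/243 = 4.75 L.
Isothermal: T stays 318 K; PV = const ⇒ V₂ = 1.15 L, P₂ = 1000 kPa.
ΔU = 0 (ideal gas, T constant).
W = nRT ln(V₂/V₁) = 0.437×8.314×318×ln(0.242) = -1640 J.
Q = ΔU + W = -1640 J.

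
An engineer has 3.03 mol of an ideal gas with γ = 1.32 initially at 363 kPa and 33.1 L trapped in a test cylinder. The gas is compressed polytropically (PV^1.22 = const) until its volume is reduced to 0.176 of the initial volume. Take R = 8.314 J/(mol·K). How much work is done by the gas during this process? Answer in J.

-25400 J

T₁ = P₁V₁/(nR) = 363×33.1/(3.03×8.314) = 477 K.
Polytropic n=1.22: T₂ = T₁(V₁/V₂)^(n−1) = 477×(5.68)^0.22 = 699 K; P₂ = P₁(V₁/V₂)^n = 3020 kPa.
W = (P₁V₁−P₂V₂)/(n−1) = (363×33.1−3020×5.83)/0.22 = -25400 J.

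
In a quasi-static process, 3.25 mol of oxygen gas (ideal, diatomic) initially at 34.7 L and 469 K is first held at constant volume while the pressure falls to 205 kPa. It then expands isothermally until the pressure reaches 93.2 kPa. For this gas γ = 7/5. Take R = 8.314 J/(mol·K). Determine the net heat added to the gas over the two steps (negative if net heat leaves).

P₁ = nRT₁/V₁ = 3.25×8.314×469/34.7 = 365 kPa.
Step 1 — Isochoric: V stays 34.7 L; P/T = const ⇒ T₂ = 263 K, P₂ = 205 kPa.
W = 0 (no volume change).
ΔU = nCvΔT = 3.25×20.8×(263−469) = -13900 J.
Q = ΔU = -13900 J.
State after step 1: P = 205 kPa, V = 34.7 L, T = 263 K.
Step 2 — Isothermal: T stays 263 K; PV = const ⇒ V₂ = 76.3 L, P₂ = 93.2 kPa.
ΔU = 0 (ideal gas, T constant).
W = nRT ln(V₂/V₁) = 3.25×8.314×263×ln(2.20) = 5610 J.
Q = ΔU + W = 5610 J.
Net over both steps: W = 5610 J, Q = -8290 J, ΔU = -13900 J.

-8290 J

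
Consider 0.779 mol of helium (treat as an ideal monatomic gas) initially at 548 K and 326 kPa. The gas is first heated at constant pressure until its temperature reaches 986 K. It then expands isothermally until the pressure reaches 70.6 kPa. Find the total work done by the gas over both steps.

12600 J

V₁ = nRT₁/P₁ = 0.779×8.314×548/326 = 10.9 L.
Step 1 — Isobaric: P stays 326 kPa; V/T = const ⇒ T₂ = 986 K, V₂ = 19.6 L.
W = PΔV = 326×(19.6−10.9) kPa·L = 2840 J.
ΔU = nCvΔT = 0.779×12.5×(986−548) = 4260 J.
Q = ΔU + W = nCpΔT = 7090 J.
State after step 1: P = 326 kPa, V = 19.6 L, T = 986 K.
Step 2 — Isothermal: T stays 986 K; PV = const ⇒ V₂ = 90.5 L, P₂ = 70.6 kPa.
ΔU = 0 (ideal gas, T constant).
W = nRT ln(V₂/V₁) = 0.779×8.314×986×ln(4.62) = 9770 J.
Q = ΔU + W = 9770 J.
Net over both steps: W = 12600 J, Q = 16900 J, ΔU = 4260 J.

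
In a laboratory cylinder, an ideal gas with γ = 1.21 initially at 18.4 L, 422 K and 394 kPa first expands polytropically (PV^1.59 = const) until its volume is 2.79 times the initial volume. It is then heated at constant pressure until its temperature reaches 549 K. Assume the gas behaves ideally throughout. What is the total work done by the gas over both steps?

11100 J

n = P₁V₁/(RT₁) = 394×18.4/(8.314×422) = 2.07 mol.
Step 1 — Polytropic n=1.59: T₂ = T₁(V₁/V₂)^(n−1) = 422×(0.358)^0.59 = 230 K; P₂ = P₁(V₁/V₂)^n = 77.1 kPa.
W = (P₁V₁−P₂V₂)/(n−1) = (394×18.4−77.1×51.3)/0.59 = 5580 J.
ΔU = nCvΔT = 2.07×39.6×(230−422) = -15700 J.
Q = ΔU + W = -10100 J.
State after step 1: P = 77.1 kPa, V = 51.3 L, T = 230 K.
Step 2 — Isobaric: P stays 77.1 kPa; V/T = const ⇒ T₂ = 549 K, V₂ = 122 L.
W = PΔV = 77.1×(122−51.3) kPa·L = 5470 J.
ΔU = nCvΔT = 2.07×39.6×(549−230) = 26100 J.
Q = ΔU + W = nCpΔT = 31500 J.
Net over both steps: W = 11100 J, Q = 21400 J, ΔU = 10400 J.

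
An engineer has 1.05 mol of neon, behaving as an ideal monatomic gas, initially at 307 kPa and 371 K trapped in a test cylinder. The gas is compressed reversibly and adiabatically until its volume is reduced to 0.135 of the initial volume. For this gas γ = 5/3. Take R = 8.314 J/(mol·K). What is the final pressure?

8640 kPa

V₁ = nRT₁/P₁ = 1.05×8.314×371/307 = 10.5 L.
Adiabatic: TV^(γ−1) = const ⇒ T₂ = 371×(7.41)^0.667 = 1410 K; PV^γ = const ⇒ P₂ = 8640 kPa.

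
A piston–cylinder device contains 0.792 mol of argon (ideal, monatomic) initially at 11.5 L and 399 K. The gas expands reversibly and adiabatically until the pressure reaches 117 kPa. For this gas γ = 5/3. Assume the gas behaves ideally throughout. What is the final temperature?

305 K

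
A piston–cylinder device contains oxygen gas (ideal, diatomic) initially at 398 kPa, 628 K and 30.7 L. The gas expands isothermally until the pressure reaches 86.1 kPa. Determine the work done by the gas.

18700 J

n = P₁V₁/(RT₁) = 398×30.7/(8.314×628) = 2.34 mol.
Isothermal: T stays 628 K; PV = const ⇒ V₂ = 142 L, P₂ = 86.1 kPa.
W = nRT ln(V₂/V₁) = 2.34×8.314×628×ln(4.62) = 18700 J.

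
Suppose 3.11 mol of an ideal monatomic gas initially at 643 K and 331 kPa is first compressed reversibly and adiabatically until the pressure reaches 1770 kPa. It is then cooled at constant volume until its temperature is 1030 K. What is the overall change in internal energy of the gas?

15000 J

V₁ = nRT₁/P₁ = 3.11×8.314×643/331 = 50.2 L.
Step 1 — Adiabatic: T₂/T₁ = (P₂/P₁)^((γ−1)/γ) ⇒ T₂ = 643×(5.35)^0.400 = 1260 K; V₂ = 18.4 L.
ΔU = nCvΔT = 3.11×12.5×(1260−643) = 23800 J.
Q = 0 for an adiabatic process, so W = −ΔU = -23800 J.
State after step 1: P = 1770 kPa, V = 18.4 L, T = 1260 K.
Step 2 — Isochoric: V stays 18.4 L; P/T = const ⇒ T₂ = 1030 K, P₂ = 1450 kPa.
W = 0 (no volume change).
ΔU = nCvΔT = 3.11×12.5×(1030−1260) = -8820 J.
Q = ΔU = -8820 J.
Net over both steps: W = -23800 J, Q = -8820 J, ΔU = 15000 J.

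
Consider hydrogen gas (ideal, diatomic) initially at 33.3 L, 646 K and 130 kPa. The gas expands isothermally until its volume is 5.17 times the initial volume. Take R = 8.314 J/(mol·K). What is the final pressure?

25.1 kPa

Isothermal: T stays 646 K; PV = const ⇒ V₂ = 172 L, P₂ = 25.1 kPa.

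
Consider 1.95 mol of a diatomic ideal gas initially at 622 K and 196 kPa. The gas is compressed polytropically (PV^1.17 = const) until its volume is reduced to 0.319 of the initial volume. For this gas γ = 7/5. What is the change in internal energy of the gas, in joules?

5400 J

V₁ = nRT₁/P₁ = 1.95×8.314×622/196 = 51.4 L.
Polytropic n=1.17: T₂ = T₁(V₁/V₂)^(n−1) = 622×(3.13)^0.17 = 755 K; P₂ = P₁(V₁/V₂)^n = 746 kPa.
For an ideal gas ΔU = nCvΔT with Cv = (5/2)R = 20.8 J/(mol·K).
ΔU = 1.95×20.8×(755−622) = 5400 J.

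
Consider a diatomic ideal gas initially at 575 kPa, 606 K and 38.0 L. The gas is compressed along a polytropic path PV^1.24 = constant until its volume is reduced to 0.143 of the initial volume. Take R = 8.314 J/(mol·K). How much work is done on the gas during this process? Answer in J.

54200 J

n = P₁V₁/(RT₁) = 575×38.0/(8.314×606) = 4.34 mol.
Polytropic n=1.24: T₂ = T₁(V₁/V₂)^(n−1) = 606×(6.99)^0.24 = 966 K; P₂ = P₁(V₁/V₂)^n = 6410 kPa.
W = (P₁V₁−P₂V₂)/(n−1) = (575×38.0−6410×5.43)/0.24 = -54200 J.
Work done on the gas = −W_by = 54200 J.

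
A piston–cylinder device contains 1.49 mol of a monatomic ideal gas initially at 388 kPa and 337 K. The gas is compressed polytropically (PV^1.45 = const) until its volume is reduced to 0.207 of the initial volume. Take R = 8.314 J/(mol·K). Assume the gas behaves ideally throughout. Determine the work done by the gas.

V₁ = nRT₁/P₁ = 1.49×8.314×337/388 = 10.8 L.
Polytropic n=1.45: T₂ = T₁(V₁/V₂)^(n−1) = 337×(4.83)^0.45 = 685 K; P₂ = P₁(V₁/V₂)^n = 3810 kPa.
W = (P₁V₁−P₂V₂)/(n−1) = (388×10.8−3810×2.23)/0.45 = -9570 J.

-9570 J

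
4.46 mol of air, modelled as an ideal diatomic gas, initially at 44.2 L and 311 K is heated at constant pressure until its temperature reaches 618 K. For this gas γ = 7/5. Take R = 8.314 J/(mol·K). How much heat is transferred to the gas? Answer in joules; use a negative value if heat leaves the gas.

P₁ = nRT₁/V₁ = 4.46×8.314×311/44.2 = 261 kPa.
Isobaric: P stays 261 kPa; V/T = const ⇒ T₂ = 618 K, V₂ = 87.8 L.
W = PΔV = 261×(87.8−44.2) kPa·L = 11400 J.
ΔU = nCvΔT = 4.46×20.8×(618−311) = 28500 J.
Q = ΔU + W = nCpΔT = 39800 J.

39800 J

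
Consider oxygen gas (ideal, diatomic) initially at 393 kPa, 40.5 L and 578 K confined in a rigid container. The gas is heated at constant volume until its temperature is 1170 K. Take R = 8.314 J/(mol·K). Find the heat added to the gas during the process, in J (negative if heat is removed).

40800 J

n = P₁V₁/(RT₁) = 393×40.5/(8.314×578) = 3.31 mol.
Isochoric: V stays 40.5 L; P/T = const ⇒ T₂ = 1170 K, P₂ = 796 kPa.
W = 0 (no volume change).
ΔU = nCvΔT = 3.31×20.8×(1170−578) = 40800 J.
Q = ΔU = 40800 J.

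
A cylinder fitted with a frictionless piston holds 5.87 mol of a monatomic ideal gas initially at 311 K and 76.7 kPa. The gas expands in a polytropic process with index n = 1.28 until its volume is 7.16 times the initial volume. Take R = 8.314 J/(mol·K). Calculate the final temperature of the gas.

179 K

V₁ = nRT₁/P₁ = 5.87×8.314×311/76.7 = 198 L.
Polytropic n=1.28: T₂ = T₁(V₁/V₂)^(n−1) = 311×(0.140)^0.28 = 179 K; P₂ = P₁(V₁/V₂)^n = 6.17 kPa.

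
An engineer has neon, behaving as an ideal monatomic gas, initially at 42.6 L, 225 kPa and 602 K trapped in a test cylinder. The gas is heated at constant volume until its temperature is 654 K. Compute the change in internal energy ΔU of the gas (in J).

n = P₁V₁/(RT₁) = 225×42.6/(8.314×602) = 1.92 mol.
Isochoric: V stays 42.6 L; P/T = const ⇒ T₂ = 654 K, P₂ = 244 kPa.
For an ideal gas ΔU = nCvΔT with Cv = (3/2)R = 12.5 J/(mol·K).
ΔU = 1.92×12.5×(654−602) = 1240 J.

1240 J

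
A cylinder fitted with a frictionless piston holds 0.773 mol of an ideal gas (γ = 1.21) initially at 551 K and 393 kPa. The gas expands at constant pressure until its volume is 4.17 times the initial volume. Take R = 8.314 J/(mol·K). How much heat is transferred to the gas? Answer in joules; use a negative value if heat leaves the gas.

64700 J

V₁ = nRT₁/P₁ = 0.773×8.314×551/393 = 9.01 L.
Isobaric: P stays 393 kPa; V/T = const ⇒ T₂ = 2300 K, V₂ = 37.6 L.
W = PΔV = 393×(37.6−9.01) kPa·L = 11200 J.
ΔU = nCvΔT = 0.773×39.6×(2300−551) = 53500 J.
Q = ΔU + W = nCpΔT = 64700 J.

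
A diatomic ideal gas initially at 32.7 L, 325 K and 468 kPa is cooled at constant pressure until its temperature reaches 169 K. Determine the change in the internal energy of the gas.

-18400 J

n = P₁V₁/(RT₁) = 468×32.7/(8.314×325) = 5.66 mol.
Isobaric: P stays 468 kPa; V/T = const ⇒ T₂ = 169 K, V₂ = 17.0 L.
For an ideal gas ΔU = nCvΔT with Cv = (5/2)R = 20.8 J/(mol·K).
ΔU = 5.66×20.8×(169−325) = -18400 J.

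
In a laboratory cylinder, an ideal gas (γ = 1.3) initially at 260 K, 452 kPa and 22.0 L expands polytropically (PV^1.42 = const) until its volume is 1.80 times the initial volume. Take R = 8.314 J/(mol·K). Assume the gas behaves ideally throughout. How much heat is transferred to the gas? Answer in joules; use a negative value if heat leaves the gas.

n = P₁V₁/(RT₁) = 452×22.0/(8.314×260) = 4.60 mol.
Polytropic n=1.42: T₂ = T₁(V₁/V₂)^(n−1) = 260×(0.556)^0.42 = 203 K; P₂ = P₁(V₁/V₂)^n = 196 kPa.
W = (P₁V₁−P₂V₂)/(n−1) = (452×22.0−196×39.6)/0.42 = 5180 J.
ΔU = nCvΔT = 4.60×27.7×(203−260) = -7250 J.
Q = ΔU + W = -2070 J.

-2070 J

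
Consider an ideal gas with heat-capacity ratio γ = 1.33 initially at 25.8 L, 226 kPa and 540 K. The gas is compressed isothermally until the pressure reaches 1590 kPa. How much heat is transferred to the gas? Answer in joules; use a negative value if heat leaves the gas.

-11400 J

n = P₁V₁/(RT₁) = 226×25.8/(8.314×540) = 1.30 mol.
Isothermal: T stays 540 K; PV = const ⇒ V₂ = 3.67 L, P₂ = 1590 kPa.
ΔU = 0 (ideal gas, T constant).
W = nRT ln(V₂/V₁) = 1.30×8.314×540×ln(0.142) = -11400 J.
Q = ΔU + W = -11400 J.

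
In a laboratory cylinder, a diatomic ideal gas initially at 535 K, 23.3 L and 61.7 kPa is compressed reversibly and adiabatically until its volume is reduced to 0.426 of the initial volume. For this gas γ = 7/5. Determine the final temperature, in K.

753 K

Adiabatic: TV^(γ−1) = const ⇒ T₂ = 535×(2.35)^0.400 = 753 K; PV^γ = const ⇒ P₂ = 204 kPa.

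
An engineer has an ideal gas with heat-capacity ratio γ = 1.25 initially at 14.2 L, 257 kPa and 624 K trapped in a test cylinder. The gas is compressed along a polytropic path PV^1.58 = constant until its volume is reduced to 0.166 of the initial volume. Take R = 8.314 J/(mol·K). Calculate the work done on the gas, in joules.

n = P₁V₁/(RT₁) = 257×14.2/(8.314×624) = 0.703 mol.
Polytropic n=1.58: T₂ = T₁(V₁/V₂)^(n−1) = 624×(6.02)^0.58 = 1770 K; P₂ = P₁(V₁/V₂)^n = 4390 kPa.
W = (P₁V₁−P₂V₂)/(n−1) = (257×14.2−4390×2.36)/0.58 = -11500 J.
Work done on the gas = −W_by = 11500 J.

11500 J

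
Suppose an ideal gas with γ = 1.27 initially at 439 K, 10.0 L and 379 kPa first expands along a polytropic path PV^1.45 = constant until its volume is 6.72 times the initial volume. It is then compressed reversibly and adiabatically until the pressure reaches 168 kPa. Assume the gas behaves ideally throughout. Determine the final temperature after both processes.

n = P₁V₁/(RT₁) = 379×10.0/(8.314×439) = 1.04 mol.
Step 1 — Polytropic n=1.45: T₂ = T₁(V₁/V₂)^(n−1) = 439×(0.149)^0.45 = 186 K; P₂ = P₁(V₁/V₂)^n = 23.9 kPa.
W = (P₁V₁−P₂V₂)/(n−1) = (379×10.0−23.9×67.2)/0.45 = 4850 J.
ΔU = nCvΔT = 1.04×30.8×(186−439) = -8080 J.
Q = ΔU + W = -3230 J.
State after step 1: P = 23.9 kPa, V = 67.2 L, T = 186 K.
Step 2 — Adiabatic: T₂/T₁ = (P₂/P₁)^((γ−1)/γ) ⇒ T₂ = 186×(7.02)^0.213 = 282 K; V₂ = 14.5 L.
ΔU = nCvΔT = 1.04×30.8×(282−186) = 3060 J.
Q = 0 for an adiabatic process, so W = −ΔU = -3060 J.
Net over both steps: W = 1790 J, Q = -3230 J, ΔU = -5020 J.

282 K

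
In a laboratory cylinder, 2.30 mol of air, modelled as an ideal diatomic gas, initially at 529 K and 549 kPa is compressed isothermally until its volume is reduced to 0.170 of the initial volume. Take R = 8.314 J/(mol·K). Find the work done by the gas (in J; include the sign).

-17900 J

V₁ = nRT₁/P₁ = 2.30×8.314×529/549 = 18.4 L.
Isothermal: T stays 529 K; PV = const ⇒ V₂ = 3.13 L, P₂ = 3230 kPa.
W = nRT ln(V₂/V₁) = 2.30×8.314×529×ln(0.170) = -17900 J.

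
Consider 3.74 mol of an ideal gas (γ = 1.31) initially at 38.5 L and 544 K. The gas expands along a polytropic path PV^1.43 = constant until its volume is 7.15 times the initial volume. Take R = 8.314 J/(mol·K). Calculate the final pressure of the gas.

26.4 kPa

P₁ = nRT₁/V₁ = 3.74×8.314×544/38.5 = 439 kPa.
Polytropic n=1.43: T₂ = T₁(V₁/V₂)^(n−1) = 544×(0.140)^0.43 = 233 K; P₂ = P₁(V₁/V₂)^n = 26.4 kPa.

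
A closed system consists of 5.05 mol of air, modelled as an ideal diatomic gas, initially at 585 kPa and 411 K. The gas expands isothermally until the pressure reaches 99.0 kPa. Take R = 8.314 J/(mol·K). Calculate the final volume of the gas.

174 L

V₁ = nRT₁/P₁ = 5.05×8.314×411/585 = 29.5 L.
Isothermal: T stays 411 K; PV = const ⇒ V₂ = 174 L, P₂ = 99.0 kPa.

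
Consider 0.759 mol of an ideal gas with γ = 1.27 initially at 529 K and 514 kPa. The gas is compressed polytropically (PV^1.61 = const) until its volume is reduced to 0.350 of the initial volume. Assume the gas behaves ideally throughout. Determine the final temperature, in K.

1000 K

V₁ = nRT₁/P₁ = 0.759×8.314×529/514 = 6.49 L.
Polytropic n=1.61: T₂ = T₁(V₁/V₂)^(n−1) = 529×(2.86)^0.61 = 1000 K; P₂ = P₁(V₁/V₂)^n = 2790 kPa.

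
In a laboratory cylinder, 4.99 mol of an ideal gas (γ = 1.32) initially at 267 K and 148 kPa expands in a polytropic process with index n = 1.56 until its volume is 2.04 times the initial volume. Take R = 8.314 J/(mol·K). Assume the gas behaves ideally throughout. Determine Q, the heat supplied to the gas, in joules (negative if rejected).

-4880 J

V₁ = nRT₁/P₁ = 4.99×8.314×267/148 = 74.8 L.
Polytropic n=1.56: T₂ = T₁(V₁/V₂)^(n−1) = 267×(0.490)^0.56 = 179 K; P₂ = P₁(V₁/V₂)^n = 48.7 kPa.
W = (P₁V₁−P₂V₂)/(n−1) = (148×74.8−48.7×153)/0.56 = 6510 J.
ΔU = nCvΔT = 4.99×26.0×(179−267) = -11400 J.
Q = ΔU + W = -4880 J.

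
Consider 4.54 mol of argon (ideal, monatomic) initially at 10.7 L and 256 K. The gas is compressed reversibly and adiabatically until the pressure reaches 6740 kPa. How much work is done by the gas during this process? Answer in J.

-17900 J

P₁ = nRT₁/V₁ = 4.54×8.314×256/10.7 = 903 kPa.
Adiabatic: T₂/T₁ = (P₂/P₁)^((γ−1)/γ) ⇒ T₂ = 256×(7.46)^0.400 = 572 K; V₂ = 3.20 L.
ΔU = nCvΔT = 4.54×12.5×(572−256) = 17900 J.
Q = 0 for an adiabatic process, so W = −ΔU = -17900 J.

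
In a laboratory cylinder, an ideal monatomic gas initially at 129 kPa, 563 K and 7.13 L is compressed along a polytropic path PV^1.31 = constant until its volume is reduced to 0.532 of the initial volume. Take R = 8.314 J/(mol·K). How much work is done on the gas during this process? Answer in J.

n = P₁V₁/(RT₁) = 129×7.13/(8.314×563) = 0.196 mol.
Polytropic n=1.31: T₂ = T₁(V₁/V₂)^(n−1) = 563×(1.88)^0.31 = 685 K; P₂ = P₁(V₁/V₂)^n = 295 kPa.
W = (P₁V₁−P₂V₂)/(n−1) = (129×7.13−295×3.79)/0.31 = -641 J.
Work done on the gas = −W_by = 641 J.

641 J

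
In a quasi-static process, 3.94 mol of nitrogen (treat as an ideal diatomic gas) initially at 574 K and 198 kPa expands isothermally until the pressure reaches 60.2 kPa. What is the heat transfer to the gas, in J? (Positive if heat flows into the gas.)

V₁ = nRT₁/P₁ = 3.94×8.314×574/198 = 95.0 L.
Isothermal: T stays 574 K; PV = const ⇒ V₂ = 312 L, P₂ = 60.2 kPa.
ΔU = 0 (ideal gas, T constant).
W = nRT ln(V₂/V₁) = 3.94×8.314×574×ln(3.29) = 22400 J.
Q = ΔU + W = 22400 J.

22400 J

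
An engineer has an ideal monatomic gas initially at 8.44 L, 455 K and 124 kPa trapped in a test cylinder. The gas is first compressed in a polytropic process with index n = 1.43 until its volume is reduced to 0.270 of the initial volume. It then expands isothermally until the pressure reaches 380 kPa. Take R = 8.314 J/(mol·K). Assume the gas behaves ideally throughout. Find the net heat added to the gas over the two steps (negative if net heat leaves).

n = P₁V₁/(RT₁) = 124×8.44/(8.314×455) = 0.277 mol.
Step 1 — Polytropic n=1.43: T₂ = T₁(V₁/V₂)^(n−1) = 455×(3.70)^0.43 = 799 K; P₂ = P₁(V₁/V₂)^n = 806 kPa.
W = (P₁V₁−P₂V₂)/(n−1) = (124×8.44−806×2.28)/0.43 = -1840 J.
ΔU = nCvΔT = 0.277×12.5×(799−455) = 1190 J.
Q = ΔU + W = -653 J.
State after step 1: P = 806 kPa, V = 2.28 L, T = 799 K.
Step 2 — Isothermal: T stays 799 K; PV = const ⇒ V₂ = 4.84 L, P₂ = 380 kPa.
ΔU = 0 (ideal gas, T constant).
W = nRT ln(V₂/V₁) = 0.277×8.314×799×ln(2.12) = 1380 J.
Q = ΔU + W = 1380 J.
Net over both steps: W = -457 J, Q = 730 J, ΔU = 1190 J.

730 J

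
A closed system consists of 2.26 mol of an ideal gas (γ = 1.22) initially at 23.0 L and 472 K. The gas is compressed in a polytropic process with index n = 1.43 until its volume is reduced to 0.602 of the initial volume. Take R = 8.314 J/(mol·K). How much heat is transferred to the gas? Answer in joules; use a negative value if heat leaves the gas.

P₁ = nRT₁/V₁ = 2.26×8.314×472/23.0 = 386 kPa.
Polytropic n=1.43: T₂ = T₁(V₁/V₂)^(n−1) = 472×(1.66)^0.43 = 587 K; P₂ = P₁(V₁/V₂)^n = 797 kPa.
W = (P₁V₁−P₂V₂)/(n−1) = (386×23.0−797×13.8)/0.43 = -5030 J.
ΔU = nCvΔT = 2.26×37.8×(587−472) = 9830 J.
Q = ΔU + W = 4800 J.

4800 J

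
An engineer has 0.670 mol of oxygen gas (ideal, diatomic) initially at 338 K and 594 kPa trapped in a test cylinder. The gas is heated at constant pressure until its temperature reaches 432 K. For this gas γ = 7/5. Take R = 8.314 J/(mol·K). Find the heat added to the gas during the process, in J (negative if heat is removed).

V₁ = nRT₁/P₁ = 0.670×8.314×338/594 = 3.17 L.
Isobaric: P stays 594 kPa; V/T = const ⇒ T₂ = 432 K, V₂ = 4.05 L.
W = PΔV = 594×(4.05−3.17) kPa·L = 524 J.
ΔU = nCvΔT = 0.670×20.8×(432−338) = 1310 J.
Q = ΔU + W = nCpΔT = 1830 J.

1830 J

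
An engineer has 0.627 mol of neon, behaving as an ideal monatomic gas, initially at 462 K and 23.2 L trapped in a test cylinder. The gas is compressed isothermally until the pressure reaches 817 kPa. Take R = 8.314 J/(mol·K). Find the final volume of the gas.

2.95 L

P₁ = nRT₁/V₁ = 0.627×8.314×462/23.2 = 104 kPa.
Isothermal: T stays 462 K; PV = const ⇒ V₂ = 2.95 L, P₂ = 817 kPa.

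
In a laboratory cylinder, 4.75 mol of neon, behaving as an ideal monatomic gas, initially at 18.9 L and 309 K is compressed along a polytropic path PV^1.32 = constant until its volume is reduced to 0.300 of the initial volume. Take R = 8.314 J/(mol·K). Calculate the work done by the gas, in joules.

P₁ = nRT₁/V₁ = 4.75×8.314×309/18.9 = 646 kPa.
Polytropic n=1.32: T₂ = T₁(V₁/V₂)^(n−1) = 309×(3.33)^0.32 = 454 K; P₂ = P₁(V₁/V₂)^n = 3160 kPa.
W = (P₁V₁−P₂V₂)/(n−1) = (646×18.9−3160×5.67)/0.32 = -17900 J.

-17900 J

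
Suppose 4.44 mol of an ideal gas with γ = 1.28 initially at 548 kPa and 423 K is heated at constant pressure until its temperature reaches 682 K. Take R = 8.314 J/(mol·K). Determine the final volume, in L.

45.9 L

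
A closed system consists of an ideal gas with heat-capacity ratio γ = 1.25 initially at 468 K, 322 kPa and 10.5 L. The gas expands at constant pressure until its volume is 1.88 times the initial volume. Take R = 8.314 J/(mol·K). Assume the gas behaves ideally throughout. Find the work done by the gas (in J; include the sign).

2980 J

n = P₁V₁/(RT₁) = 322×10.5/(8.314×468) = 0.869 mol.
Isobaric: P stays 322 kPa; V/T = const ⇒ T₂ = 880 K, V₂ = 19.7 L.
W = PΔV = 322×(19.7−10.5) kPa·L = 2980 J.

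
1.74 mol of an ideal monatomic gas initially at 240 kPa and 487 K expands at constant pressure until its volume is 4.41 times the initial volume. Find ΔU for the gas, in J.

36000 J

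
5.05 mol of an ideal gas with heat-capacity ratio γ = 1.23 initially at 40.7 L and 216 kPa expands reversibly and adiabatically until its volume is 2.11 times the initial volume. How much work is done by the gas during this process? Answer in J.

T₁ = P₁V₁/(nR) = 216×40.7/(5.05×8.314) = 209 K.
Adiabatic: TV^(γ−1) = const ⇒ T₂ = 209×(0.474)^0.230 = 176 K; PV^γ = const ⇒ P₂ = 86.2 kPa.
ΔU = nCvΔT = 5.05×36.1×(176−209) = -6030 J.
Q = 0 for an adiabatic process, so W = −ΔU = 6030 J.

6030 J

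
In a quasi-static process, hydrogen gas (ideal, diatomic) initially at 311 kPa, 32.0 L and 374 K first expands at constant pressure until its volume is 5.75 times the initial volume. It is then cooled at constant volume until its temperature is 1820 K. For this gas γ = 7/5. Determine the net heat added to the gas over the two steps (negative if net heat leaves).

143000 J

n = P₁V₁/(RT₁) = 311×32.0/(8.314×374) = 3.20 mol.
Step 1 — Isobaric: P stays 311 kPa; V/T = const ⇒ T₂ = 2150 K, V₂ = 184 L.
W = PΔV = 311×(184−32.0) kPa·L = 47300 J.
ΔU = nCvΔT = 3.20×20.8×(2150−374) = 118000 J.
Q = ΔU + W = nCpΔT = 165000 J.
State after step 1: P = 311 kPa, V = 184 L, T = 2150 K.
Step 2 — Isochoric: V stays 184 L; P/T = const ⇒ T₂ = 1820 K, P₂ = 263 kPa.
W = 0 (no volume change).
ΔU = nCvΔT = 3.20×20.8×(1820−2150) = -22000 J.
Q = ΔU = -22000 J.
Net over both steps: W = 47300 J, Q = 143000 J, ΔU = 96200 J.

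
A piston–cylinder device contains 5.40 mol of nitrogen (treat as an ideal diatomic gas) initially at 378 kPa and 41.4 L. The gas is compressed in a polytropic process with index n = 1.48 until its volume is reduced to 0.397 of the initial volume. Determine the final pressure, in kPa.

1480 kPa

T₁ = P₁V₁/(nR) = 378×41.4/(5.40×8.314) = 349 K.
Polytropic n=1.48: T₂ = T₁(V₁/V₂)^(n−1) = 349×(2.52)^0.48 = 543 K; P₂ = P₁(V₁/V₂)^n = 1480 kPa.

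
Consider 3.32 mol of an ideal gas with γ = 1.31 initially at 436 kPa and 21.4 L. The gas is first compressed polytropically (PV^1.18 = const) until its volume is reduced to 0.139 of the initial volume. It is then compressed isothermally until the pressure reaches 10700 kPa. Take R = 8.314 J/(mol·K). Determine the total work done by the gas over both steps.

-33700 J

T₁ = P₁V₁/(nR) = 436×21.4/(3.32×8.314) = 338 K.
Step 1 — Polytropic n=1.18: T₂ = T₁(V₁/V₂)^(n−1) = 338×(7.19)^0.18 = 482 K; P₂ = P₁(V₁/V₂)^n = 4470 kPa.
W = (P₁V₁−P₂V₂)/(n−1) = (436×21.4−4470×2.97)/0.18 = -22100 J.
ΔU = nCvΔT = 3.32×26.8×(482−338) = 12800 J.
Q = ΔU + W = -9270 J.
State after step 1: P = 4470 kPa, V = 2.97 L, T = 482 K.
Step 2 — Isothermal: T stays 482 K; PV = const ⇒ V₂ = 1.24 L, P₂ = 10700 kPa.
ΔU = 0 (ideal gas, T constant).
W = nRT ln(V₂/V₁) = 3.32×8.314×482×ln(0.418) = -11600 J.
Q = ΔU + W = -11600 J.
Net over both steps: W = -33700 J, Q = -20900 J, ΔU = 12800 J.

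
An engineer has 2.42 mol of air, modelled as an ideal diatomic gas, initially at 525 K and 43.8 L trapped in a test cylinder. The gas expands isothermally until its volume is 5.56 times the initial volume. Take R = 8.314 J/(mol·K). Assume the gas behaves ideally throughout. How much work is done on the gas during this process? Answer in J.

P₁ = nRT₁/V₁ = 2.42×8.314×525/43.8 = 241 kPa.
Isothermal: T stays 525 K; PV = const ⇒ V₂ = 244 L, P₂ = 43.4 kPa.
W = nRT ln(V₂/V₁) = 2.42×8.314×525×ln(5.56) = 18100 J.
Work done on the gas = −W_by = -18100 J.

-18100 J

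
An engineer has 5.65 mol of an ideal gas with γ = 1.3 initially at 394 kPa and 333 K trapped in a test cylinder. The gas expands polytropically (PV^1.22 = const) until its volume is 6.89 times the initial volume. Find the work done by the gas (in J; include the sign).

V₁ = nRT₁/P₁ = 5.65×8.314×333/394 = 39.7 L.
Polytropic n=1.22: T₂ = T₁(V₁/V₂)^(n−1) = 333×(0.145)^0.22 = 218 K; P₂ = P₁(V₁/V₂)^n = 37.4 kPa.
W = (P₁V₁−P₂V₂)/(n−1) = (394×39.7−37.4×274)/0.22 = 24600 J.

24600 J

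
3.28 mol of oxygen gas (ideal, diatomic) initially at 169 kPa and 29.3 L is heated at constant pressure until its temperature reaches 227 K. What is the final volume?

36.6 L

T₁ = P₁V₁/(nR) = 169×29.3/(3.28×8.314) = 182 K.
Isobaric: P stays 169 kPa; V/T = const ⇒ T₂ = 227 K, V₂ = 36.6 L.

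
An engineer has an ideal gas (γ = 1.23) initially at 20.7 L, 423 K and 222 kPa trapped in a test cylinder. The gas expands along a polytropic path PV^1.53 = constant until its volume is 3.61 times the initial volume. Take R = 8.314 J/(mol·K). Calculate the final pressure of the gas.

Polytropic n=1.53: T₂ = T₁(V₁/V₂)^(n−1) = 423×(0.277)^0.53 = 214 K; P₂ = P₁(V₁/V₂)^n = 31.1 kPa.

31.1 kPa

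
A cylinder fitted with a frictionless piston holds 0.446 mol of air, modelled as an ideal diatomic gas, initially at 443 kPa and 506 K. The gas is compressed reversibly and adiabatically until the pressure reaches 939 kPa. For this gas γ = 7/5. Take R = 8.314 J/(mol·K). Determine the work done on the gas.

V₁ = nRT₁/P₁ = 0.446×8.314×506/443 = 4.24 L.
Adiabatic: T₂/T₁ = (P₂/P₁)^((γ−1)/γ) ⇒ T₂ = 506×(2.12)^0.286 = 627 K; V₂ = 2.48 L.
ΔU = nCvΔT = 0.446×20.8×(627−506) = 1120 J.
Q = 0 for an adiabatic process, so W = −ΔU = -1120 J.
Work done on the gas = −W_by = 1120 J.

1120 J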